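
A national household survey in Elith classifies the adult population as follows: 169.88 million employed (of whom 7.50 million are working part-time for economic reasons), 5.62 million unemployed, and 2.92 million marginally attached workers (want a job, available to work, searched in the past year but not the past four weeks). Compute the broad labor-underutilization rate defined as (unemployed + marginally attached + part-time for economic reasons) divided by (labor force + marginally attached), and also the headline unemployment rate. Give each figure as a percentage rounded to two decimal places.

Labor force = 169.88 + 5.62 = 175.50 million.
Numerator = 5.62 + 2.92 + 7.50 = 16.04 million.
Denominator = 175.50 + 2.92 = 178.42 million.
Broad rate = 16.04 / 178.42 = 8.99%.
Headline unemployment rate = 5.62 / 175.50 = 3.20%.

Broad underutilization rate ≈ 8.99%; headline unemployment rate ≈ 3.20%.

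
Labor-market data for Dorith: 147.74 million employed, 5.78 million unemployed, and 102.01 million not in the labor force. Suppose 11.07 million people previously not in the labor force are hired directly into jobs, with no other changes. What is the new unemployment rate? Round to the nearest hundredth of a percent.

New unemployment rate ≈ 3.51%.

Initially, labor force = 147.74 + 5.78 = 153.52 million, so u = 5.78/153.52 = 3.76%.
After the change, employed and labor force both rise by 11.07; unemployed unchanged → E = 158.81, U = 5.78, labor force = 164.59 million.
New unemployment rate = 5.78 / 164.59 = 3.51%.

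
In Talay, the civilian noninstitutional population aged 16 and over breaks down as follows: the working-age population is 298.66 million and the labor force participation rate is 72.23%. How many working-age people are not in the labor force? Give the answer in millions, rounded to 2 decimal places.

About 82.94 million are not in the labor force.

Share not in the labor force = 1 − 0.7223 = 0.2777.
Not in labor force = 0.2777 × 298.66 ≈ 82.94 million.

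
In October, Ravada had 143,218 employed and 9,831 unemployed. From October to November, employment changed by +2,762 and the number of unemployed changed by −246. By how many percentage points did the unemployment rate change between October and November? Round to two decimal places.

The unemployment rate changed by −0.26 percentage points.

October: labor force = 143,218 + 9,831 = 153,049; u = 9,831/153,049 = 6.42%.
November: labor force = 145,980 + 9,585 = 155,565; u = 9,585/155,565 = 6.16%.
Change = 6.16% − 6.42% = −0.26 pp.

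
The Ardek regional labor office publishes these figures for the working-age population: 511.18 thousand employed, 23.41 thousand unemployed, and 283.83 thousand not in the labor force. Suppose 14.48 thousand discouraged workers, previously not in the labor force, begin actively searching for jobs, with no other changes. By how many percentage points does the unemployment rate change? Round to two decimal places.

Initially, labor force = 511.18 + 23.41 = 534.59 thousand, so u = 23.41/534.59 = 4.38%.
After the change, unemployed and labor force both rise by 14.48 → E = 511.18, U = 37.89, labor force = 549.07 thousand.
New unemployment rate = 37.89 / 549.07 = 6.90%.
Change = 6.90% − 4.38% = +2.52 percentage points.

The unemployment rate changes by +2.52 percentage points.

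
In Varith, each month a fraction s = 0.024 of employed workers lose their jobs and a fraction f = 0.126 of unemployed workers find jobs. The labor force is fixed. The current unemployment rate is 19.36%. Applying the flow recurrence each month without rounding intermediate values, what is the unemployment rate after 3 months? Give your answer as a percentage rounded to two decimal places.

Unemployment rate after three months ≈ 18.06%.

With a fixed labor force, u_{t+1} = u_t + s·(1−u_t) − f·u_t = u_t·(1−s−f) + s.
Here 1−s−f = 0.850 and s = 0.024.
u_1 = 0.193600 × 0.850 + 0.024 = 0.188560.
u_2 = 0.188560 × 0.850 + 0.024 = 0.184276.
u_3 = 0.184276 × 0.850 + 0.024 = 0.180635.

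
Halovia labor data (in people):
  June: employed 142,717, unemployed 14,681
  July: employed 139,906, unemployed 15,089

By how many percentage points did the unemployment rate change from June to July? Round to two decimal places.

The unemployment rate changed by +0.41 percentage points.

June: labor force = 142,717 + 14,681 = 157,398; u = 14,681/157,398 = 9.33%.
July: labor force = 139,906 + 15,089 = 154,995; u = 15,089/154,995 = 9.74%.
Change = 9.74% − 9.33% = +0.41 pp.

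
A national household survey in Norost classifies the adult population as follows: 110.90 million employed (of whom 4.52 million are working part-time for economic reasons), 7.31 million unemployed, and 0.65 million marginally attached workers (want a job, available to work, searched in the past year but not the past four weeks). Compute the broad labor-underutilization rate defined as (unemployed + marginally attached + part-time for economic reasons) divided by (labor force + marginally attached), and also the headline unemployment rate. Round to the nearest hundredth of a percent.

Broad underutilization rate ≈ 10.50%; headline unemployment rate ≈ 6.18%.

Labor force = 110.90 + 7.31 = 118.21 million.
Numerator = 7.31 + 0.65 + 4.52 = 12.48 million.
Denominator = 118.21 + 0.65 = 118.86 million.
Broad rate = 12.48 / 118.86 = 10.50%.
Headline unemployment rate = 7.31 / 118.21 = 6.18%.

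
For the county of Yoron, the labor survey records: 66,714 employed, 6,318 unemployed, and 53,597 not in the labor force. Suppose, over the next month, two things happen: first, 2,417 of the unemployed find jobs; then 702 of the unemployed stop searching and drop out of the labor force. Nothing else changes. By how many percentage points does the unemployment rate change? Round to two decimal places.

The unemployment rate changes by −4.23 percentage points.

Initially, labor force = 66,714 + 6,318 = 73,032, so u = 6,318/73,032 = 8.65%.
After the first change, unemployed falls and employed rises by 2,417; labor force unchanged → E = 69,131, U = 3,901, labor force = 73,032.
After the second change, unemployed and labor force both fall by 702 → E = 69,131, U = 3,199, labor force = 72,330.
New unemployment rate = 3,199 / 72,330 = 4.42%.
Change = 4.42% − 8.65% = −4.23 percentage points.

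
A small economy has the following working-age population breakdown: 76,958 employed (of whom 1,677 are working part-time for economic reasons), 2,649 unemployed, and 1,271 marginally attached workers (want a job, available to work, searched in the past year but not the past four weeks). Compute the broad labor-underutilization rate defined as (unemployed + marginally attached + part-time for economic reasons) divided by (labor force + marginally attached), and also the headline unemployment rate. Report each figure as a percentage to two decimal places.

Broad underutilization rate ≈ 6.92%; headline unemployment rate ≈ 3.33%.

Labor force = 76,958 + 2,649 = 79,607.
Numerator = 2,649 + 1,271 + 1,677 = 5,597.
Denominator = 79,607 + 1,271 = 80,878.
Broad rate = 5,597 / 80,878 = 6.92%.
Headline unemployment rate = 2,649 / 79,607 = 3.33%.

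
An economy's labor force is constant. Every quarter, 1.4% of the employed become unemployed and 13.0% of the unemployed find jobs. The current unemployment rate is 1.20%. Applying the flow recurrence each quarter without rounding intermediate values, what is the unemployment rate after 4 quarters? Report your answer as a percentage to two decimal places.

With a fixed labor force, u_{t+1} = u_t + s·(1−u_t) − f·u_t = u_t·(1−s−f) + s.
Here 1−s−f = 0.856 and s = 0.014.
u_1 = 0.012000 × 0.856 + 0.014 = 0.024272.
u_2 = 0.024272 × 0.856 + 0.014 = 0.034777.
u_3 = 0.034777 × 0.856 + 0.014 = 0.043769.
u_4 = 0.043769 × 0.856 + 0.014 = 0.051466.

Unemployment rate after four quarters ≈ 5.15%.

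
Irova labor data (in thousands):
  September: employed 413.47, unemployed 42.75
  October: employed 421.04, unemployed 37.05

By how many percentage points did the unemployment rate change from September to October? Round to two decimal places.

The unemployment rate changed by −1.28 percentage points.

September: labor force = 413.47 + 42.75 = 456.22; u = 42.75/456.22 = 9.37%.
October: labor force = 421.04 + 37.05 = 458.09; u = 37.05/458.09 = 8.09%.
Change = 8.09% − 9.37% = −1.28 pp.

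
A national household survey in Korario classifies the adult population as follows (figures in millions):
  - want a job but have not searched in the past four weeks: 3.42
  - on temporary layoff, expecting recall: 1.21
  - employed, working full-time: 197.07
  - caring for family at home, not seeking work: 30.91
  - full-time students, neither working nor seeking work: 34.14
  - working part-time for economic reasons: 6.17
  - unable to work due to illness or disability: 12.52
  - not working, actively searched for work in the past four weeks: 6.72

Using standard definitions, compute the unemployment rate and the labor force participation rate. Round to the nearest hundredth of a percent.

Employed = 197.07 + 6.17 = 203.24 million (anyone who worked, including part-time for economic reasons, counts as employed).
Unemployed = 1.21 + 6.72 = 7.93 million (jobless and actively searching, or on temporary layoff).
Labor force = 203.24 + 7.93 = 211.17 million.
Not in labor force = 3.42 + 30.91 + 34.14 + 12.52 = 80.99 million (those not working and not actively searching are outside the labor force — including those who want a job but have given up searching).
Civilian working-age population = 211.17 + 80.99 = 292.16 million.
Unemployment rate = 7.93 / 211.17 = 3.76%.
Labor force participation rate = 211.17 / 292.16 = 72.28%.

Unemployment rate ≈ 3.76%; labor force participation rate ≈ 72.28%.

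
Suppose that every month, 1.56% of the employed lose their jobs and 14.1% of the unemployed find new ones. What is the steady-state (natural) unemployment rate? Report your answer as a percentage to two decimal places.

Steady-state unemployment rate ≈ 9.96%.

At steady state the flows balance: s·E = f·U, so U/(E+U) = s/(s+f).
u* = 1.56 / (1.56 + 14.1) = 1.56 / 15.66 = 9.96%.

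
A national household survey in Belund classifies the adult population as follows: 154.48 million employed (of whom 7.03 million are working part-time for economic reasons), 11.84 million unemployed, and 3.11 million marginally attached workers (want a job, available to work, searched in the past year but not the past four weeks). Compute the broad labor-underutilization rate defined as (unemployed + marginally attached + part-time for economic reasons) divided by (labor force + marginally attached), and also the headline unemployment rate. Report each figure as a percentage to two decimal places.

Labor force = 154.48 + 11.84 = 166.32 million.
Numerator = 11.84 + 3.11 + 7.03 = 21.98 million.
Denominator = 166.32 + 3.11 = 169.43 million.
Broad rate = 21.98 / 169.43 = 12.97%.
Headline unemployment rate = 11.84 / 166.32 = 7.12%.

Broad underutilization rate ≈ 12.97%; headline unemployment rate ≈ 7.12%.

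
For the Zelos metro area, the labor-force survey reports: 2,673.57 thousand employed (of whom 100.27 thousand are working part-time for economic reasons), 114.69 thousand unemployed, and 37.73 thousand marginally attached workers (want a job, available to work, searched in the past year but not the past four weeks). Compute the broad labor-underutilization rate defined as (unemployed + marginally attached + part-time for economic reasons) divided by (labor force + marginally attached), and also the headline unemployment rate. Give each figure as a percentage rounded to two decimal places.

Broad underutilization rate ≈ 8.94%; headline unemployment rate ≈ 4.11%.

Labor force = 2,673.57 + 114.69 = 2,788.26 thousand.
Numerator = 114.69 + 37.73 + 100.27 = 252.69 thousand.
Denominator = 2,788.26 + 37.73 = 2,825.99 thousand.
Broad rate = 252.69 / 2,825.99 = 8.94%.
Headline unemployment rate = 114.69 / 2,788.26 = 4.11%.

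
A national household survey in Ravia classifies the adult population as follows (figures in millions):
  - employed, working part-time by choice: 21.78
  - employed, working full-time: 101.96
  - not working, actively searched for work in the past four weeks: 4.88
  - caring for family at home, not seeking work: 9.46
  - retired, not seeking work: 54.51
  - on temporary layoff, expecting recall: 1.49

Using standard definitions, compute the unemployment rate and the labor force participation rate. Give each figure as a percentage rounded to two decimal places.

Unemployment rate ≈ 4.90%; labor force participation rate ≈ 67.04%.

Employed = 21.78 + 101.96 = 123.74 million.
Unemployed = 4.88 + 1.49 = 6.37 million (jobless and actively searching, or on temporary layoff).
Labor force = 123.74 + 6.37 = 130.11 million.
Not in labor force = 9.46 + 54.51 = 63.97 million (those not working and not actively searching are outside the labor force).
Civilian working-age population = 130.11 + 63.97 = 194.08 million.
Unemployment rate = 6.37 / 130.11 = 4.90%.
Labor force participation rate = 130.11 / 194.08 = 67.04%.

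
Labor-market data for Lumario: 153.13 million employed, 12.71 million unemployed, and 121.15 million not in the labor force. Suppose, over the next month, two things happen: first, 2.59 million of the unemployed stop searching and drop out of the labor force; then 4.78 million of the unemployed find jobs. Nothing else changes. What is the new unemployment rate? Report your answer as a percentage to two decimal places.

Initially, labor force = 153.13 + 12.71 = 165.84 million, so u = 12.71/165.84 = 7.66%.
After the first change, unemployed and labor force both fall by 2.59 → E = 153.13, U = 10.12, labor force = 163.25 million.
After the second change, unemployed falls and employed rises by 4.78; labor force unchanged → E = 157.91, U = 5.34, labor force = 163.25 million.
New unemployment rate = 5.34 / 163.25 = 3.27%.

New unemployment rate ≈ 3.27%.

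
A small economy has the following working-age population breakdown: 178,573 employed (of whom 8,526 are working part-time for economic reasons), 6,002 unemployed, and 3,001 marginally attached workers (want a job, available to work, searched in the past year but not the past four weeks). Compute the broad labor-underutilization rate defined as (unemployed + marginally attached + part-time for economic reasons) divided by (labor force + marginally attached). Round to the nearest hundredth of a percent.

Labor force = 178,573 + 6,002 = 184,575.
Numerator = 6,002 + 3,001 + 8,526 = 17,529.
Denominator = 184,575 + 3,001 = 187,576.
Broad rate = 17,529 / 187,576 = 9.35%.

Broad underutilization rate ≈ 9.35%.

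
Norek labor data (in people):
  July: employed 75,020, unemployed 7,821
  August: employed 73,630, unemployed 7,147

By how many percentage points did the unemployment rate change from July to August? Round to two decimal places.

The unemployment rate changed by −0.59 percentage points.

July: labor force = 75,020 + 7,821 = 82,841; u = 7,821/82,841 = 9.44%.
August: labor force = 73,630 + 7,147 = 80,777; u = 7,147/80,777 = 8.85%.
Change = 8.85% − 9.44% = −0.59 pp.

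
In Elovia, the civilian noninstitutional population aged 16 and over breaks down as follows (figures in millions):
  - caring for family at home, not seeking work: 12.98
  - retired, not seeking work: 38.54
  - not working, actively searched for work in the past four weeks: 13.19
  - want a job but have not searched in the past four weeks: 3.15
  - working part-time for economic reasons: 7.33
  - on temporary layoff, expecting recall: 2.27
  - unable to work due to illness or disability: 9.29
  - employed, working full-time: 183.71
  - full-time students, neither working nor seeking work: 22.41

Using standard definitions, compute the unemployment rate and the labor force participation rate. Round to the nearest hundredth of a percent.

Unemployment rate ≈ 7.49%; labor force participation rate ≈ 70.51%.

Employed = 7.33 + 183.71 = 191.04 million (anyone who worked, including part-time for economic reasons, counts as employed).
Unemployed = 13.19 + 2.27 = 15.46 million (jobless and actively searching, or on temporary layoff).
Labor force = 191.04 + 15.46 = 206.50 million.
Not in labor force = 12.98 + 38.54 + 3.15 + 9.29 + 22.41 = 86.37 million (those not working and not actively searching are outside the labor force — including those who want a job but have given up searching).
Civilian working-age population = 206.50 + 86.37 = 292.87 million.
Unemployment rate = 15.46 / 206.50 = 7.49%.
Labor force participation rate = 206.50 / 292.87 = 70.51%.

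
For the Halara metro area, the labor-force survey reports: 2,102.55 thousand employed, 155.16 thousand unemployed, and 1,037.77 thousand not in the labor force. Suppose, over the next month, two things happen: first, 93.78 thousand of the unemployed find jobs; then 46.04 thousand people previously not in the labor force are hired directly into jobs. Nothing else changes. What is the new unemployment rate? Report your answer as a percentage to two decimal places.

Initially, labor force = 2,102.55 + 155.16 = 2,257.71 thousand, so u = 155.16/2,257.71 = 6.87%.
After the first change, unemployed falls and employed rises by 93.78; labor force unchanged → E = 2,196.33, U = 61.38, labor force = 2,257.71 thousand.
After the second change, employed and labor force both rise by 46.04; unemployed unchanged → E = 2,242.37, U = 61.38, labor force = 2,303.75 thousand.
New unemployment rate = 61.38 / 2,303.75 = 2.66%.

New unemployment rate ≈ 2.66%.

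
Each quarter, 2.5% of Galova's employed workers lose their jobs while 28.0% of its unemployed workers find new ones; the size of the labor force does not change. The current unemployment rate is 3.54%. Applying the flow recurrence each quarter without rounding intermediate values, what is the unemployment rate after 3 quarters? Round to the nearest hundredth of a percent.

With a fixed labor force, u_{t+1} = u_t + s·(1−u_t) − f·u_t = u_t·(1−s−f) + s.
Here 1−s−f = 0.695 and s = 0.025.
u_1 = 0.035400 × 0.695 + 0.025 = 0.049603.
u_2 = 0.049603 × 0.695 + 0.025 = 0.059474.
u_3 = 0.059474 × 0.695 + 0.025 = 0.066334.

Unemployment rate after three quarters ≈ 6.63%.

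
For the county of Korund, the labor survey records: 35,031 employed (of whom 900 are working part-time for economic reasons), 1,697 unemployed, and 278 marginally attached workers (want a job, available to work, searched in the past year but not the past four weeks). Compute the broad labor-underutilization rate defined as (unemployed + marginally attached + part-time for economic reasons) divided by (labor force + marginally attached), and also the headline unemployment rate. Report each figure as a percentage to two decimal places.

Broad underutilization rate ≈ 7.77%; headline unemployment rate ≈ 4.62%.

Labor force = 35,031 + 1,697 = 36,728.
Numerator = 1,697 + 278 + 900 = 2,875.
Denominator = 36,728 + 278 = 37,006.
Broad rate = 2,875 / 37,006 = 7.77%.
Headline unemployment rate = 1,697 / 36,728 = 4.62%.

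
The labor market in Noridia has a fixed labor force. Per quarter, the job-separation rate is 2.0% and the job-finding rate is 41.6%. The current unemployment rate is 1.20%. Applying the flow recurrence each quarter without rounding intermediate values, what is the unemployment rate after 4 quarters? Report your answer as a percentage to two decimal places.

Unemployment rate after four quarters ≈ 4.24%.

With a fixed labor force, u_{t+1} = u_t + s·(1−u_t) − f·u_t = u_t·(1−s−f) + s.
Here 1−s−f = 0.564 and s = 0.020.
u_1 = 0.012000 × 0.564 + 0.020 = 0.026768.
u_2 = 0.026768 × 0.564 + 0.020 = 0.035097.
u_3 = 0.035097 × 0.564 + 0.020 = 0.039795.
u_4 = 0.039795 × 0.564 + 0.020 = 0.042444.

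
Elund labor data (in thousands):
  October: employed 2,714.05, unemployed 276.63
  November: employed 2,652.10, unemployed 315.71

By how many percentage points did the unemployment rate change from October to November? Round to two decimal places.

October: labor force = 2,714.05 + 276.63 = 2,990.68; u = 276.63/2,990.68 = 9.25%.
November: labor force = 2,652.10 + 315.71 = 2,967.81; u = 315.71/2,967.81 = 10.64%.
Change = 10.64% − 9.25% = +1.39 pp.

The unemployment rate changed by +1.39 percentage points.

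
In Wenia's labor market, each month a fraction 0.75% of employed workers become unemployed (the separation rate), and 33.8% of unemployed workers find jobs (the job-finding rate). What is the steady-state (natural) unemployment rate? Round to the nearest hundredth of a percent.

Steady-state unemployment rate ≈ 2.17%.

At steady state the flows balance: s·E = f·U, so U/(E+U) = s/(s+f).
u* = 0.75 / (0.75 + 33.8) = 0.75 / 34.55 = 2.17%.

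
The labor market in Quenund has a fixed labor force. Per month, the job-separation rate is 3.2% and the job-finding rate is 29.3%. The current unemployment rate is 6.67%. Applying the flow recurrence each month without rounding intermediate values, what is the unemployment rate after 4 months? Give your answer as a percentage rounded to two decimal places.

Unemployment rate after four months ≈ 9.19%.

With a fixed labor force, u_{t+1} = u_t + s·(1−u_t) − f·u_t = u_t·(1−s−f) + s.
Here 1−s−f = 0.675 and s = 0.032.
u_1 = 0.066700 × 0.675 + 0.032 = 0.077022.
u_2 = 0.077022 × 0.675 + 0.032 = 0.083990.
u_3 = 0.083990 × 0.675 + 0.032 = 0.088693.
u_4 = 0.088693 × 0.675 + 0.032 = 0.091868.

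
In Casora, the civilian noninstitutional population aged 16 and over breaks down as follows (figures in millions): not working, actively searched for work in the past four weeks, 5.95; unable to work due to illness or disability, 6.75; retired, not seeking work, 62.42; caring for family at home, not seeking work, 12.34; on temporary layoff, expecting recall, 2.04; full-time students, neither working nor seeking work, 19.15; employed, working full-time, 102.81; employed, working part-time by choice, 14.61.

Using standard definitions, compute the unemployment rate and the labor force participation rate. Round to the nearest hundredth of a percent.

Unemployment rate ≈ 6.37%; labor force participation rate ≈ 55.47%.

Employed = 102.81 + 14.61 = 117.42 million.
Unemployed = 5.95 + 2.04 = 7.99 million (jobless and actively searching, or on temporary layoff).
Labor force = 117.42 + 7.99 = 125.41 million.
Not in labor force = 6.75 + 62.42 + 12.34 + 19.15 = 100.66 million (those not working and not actively searching are outside the labor force).
Civilian working-age population = 125.41 + 100.66 = 226.07 million.
Unemployment rate = 7.99 / 125.41 = 6.37%.
Labor force participation rate = 125.41 / 226.07 = 55.47%.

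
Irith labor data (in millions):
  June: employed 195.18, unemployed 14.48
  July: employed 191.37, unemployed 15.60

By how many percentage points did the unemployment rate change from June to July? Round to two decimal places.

June: labor force = 195.18 + 14.48 = 209.66; u = 14.48/209.66 = 6.91%.
July: labor force = 191.37 + 15.60 = 206.97; u = 15.60/206.97 = 7.54%.
Change = 7.54% − 6.91% = +0.63 pp.

The unemployment rate changed by +0.63 percentage points.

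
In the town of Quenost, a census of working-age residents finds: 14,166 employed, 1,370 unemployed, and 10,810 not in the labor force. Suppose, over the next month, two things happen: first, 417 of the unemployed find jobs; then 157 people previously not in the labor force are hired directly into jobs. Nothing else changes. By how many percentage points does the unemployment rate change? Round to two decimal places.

Initially, labor force = 14,166 + 1,370 = 15,536, so u = 1,370/15,536 = 8.82%.
After the first change, unemployed falls and employed rises by 417; labor force unchanged → E = 14,583, U = 953, labor force = 15,536.
After the second change, employed and labor force both rise by 157; unemployed unchanged → E = 14,740, U = 953, labor force = 15,693.
New unemployment rate = 953 / 15,693 = 6.07%.
Change = 6.07% − 8.82% = −2.75 percentage points.

The unemployment rate changes by −2.75 percentage points.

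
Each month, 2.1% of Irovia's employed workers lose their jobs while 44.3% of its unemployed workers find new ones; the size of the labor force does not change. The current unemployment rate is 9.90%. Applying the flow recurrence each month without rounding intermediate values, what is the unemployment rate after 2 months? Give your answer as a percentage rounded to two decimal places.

Unemployment rate after two months ≈ 6.07%.

With a fixed labor force, u_{t+1} = u_t + s·(1−u_t) − f·u_t = u_t·(1−s−f) + s.
Here 1−s−f = 0.536 and s = 0.021.
u_1 = 0.099000 × 0.536 + 0.021 = 0.074064.
u_2 = 0.074064 × 0.536 + 0.021 = 0.060698.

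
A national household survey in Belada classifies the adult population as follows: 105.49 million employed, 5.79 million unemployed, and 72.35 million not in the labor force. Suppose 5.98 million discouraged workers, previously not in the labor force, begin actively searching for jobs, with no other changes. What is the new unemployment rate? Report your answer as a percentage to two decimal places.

New unemployment rate ≈ 10.04%.

Initially, labor force = 105.49 + 5.79 = 111.28 million, so u = 5.79/111.28 = 5.20%.
After the change, unemployed and labor force both rise by 5.98 → E = 105.49, U = 11.77, labor force = 117.26 million.
New unemployment rate = 11.77 / 117.26 = 10.04%.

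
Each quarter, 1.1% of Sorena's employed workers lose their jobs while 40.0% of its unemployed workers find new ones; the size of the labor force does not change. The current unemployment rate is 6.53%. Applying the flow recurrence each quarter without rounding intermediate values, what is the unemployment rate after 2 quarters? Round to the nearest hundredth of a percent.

With a fixed labor force, u_{t+1} = u_t + s·(1−u_t) − f·u_t = u_t·(1−s−f) + s.
Here 1−s−f = 0.589 and s = 0.011.
u_1 = 0.065300 × 0.589 + 0.011 = 0.049462.
u_2 = 0.049462 × 0.589 + 0.011 = 0.040133.

Unemployment rate after two quarters ≈ 4.01%.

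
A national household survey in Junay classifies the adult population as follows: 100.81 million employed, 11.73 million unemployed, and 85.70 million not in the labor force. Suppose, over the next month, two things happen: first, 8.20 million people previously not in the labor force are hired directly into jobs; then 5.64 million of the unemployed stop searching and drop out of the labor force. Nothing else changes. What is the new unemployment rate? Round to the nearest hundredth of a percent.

Initially, labor force = 100.81 + 11.73 = 112.54 million, so u = 11.73/112.54 = 10.42%.
After the first change, employed and labor force both rise by 8.20; unemployed unchanged → E = 109.01, U = 11.73, labor force = 120.74 million.
After the second change, unemployed and labor force both fall by 5.64 → E = 109.01, U = 6.09, labor force = 115.10 million.
New unemployment rate = 6.09 / 115.10 = 5.29%.

New unemployment rate ≈ 5.29%.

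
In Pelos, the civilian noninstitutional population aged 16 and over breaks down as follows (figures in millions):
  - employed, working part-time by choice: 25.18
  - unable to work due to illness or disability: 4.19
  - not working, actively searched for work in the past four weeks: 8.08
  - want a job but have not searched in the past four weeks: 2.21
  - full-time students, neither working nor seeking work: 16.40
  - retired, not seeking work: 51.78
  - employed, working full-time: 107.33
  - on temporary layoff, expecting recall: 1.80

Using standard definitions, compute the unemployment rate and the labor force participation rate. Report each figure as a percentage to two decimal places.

Employed = 25.18 + 107.33 = 132.51 million.
Unemployed = 8.08 + 1.80 = 9.88 million (jobless and actively searching, or on temporary layoff).
Labor force = 132.51 + 9.88 = 142.39 million.
Not in labor force = 4.19 + 2.21 + 16.40 + 51.78 = 74.58 million (those not working and not actively searching are outside the labor force — including those who want a job but have given up searching).
Civilian working-age population = 142.39 + 74.58 = 216.97 million.
Unemployment rate = 9.88 / 142.39 = 6.94%.
Labor force participation rate = 142.39 / 216.97 = 65.63%.

Unemployment rate ≈ 6.94%; labor force participation rate ≈ 65.63%.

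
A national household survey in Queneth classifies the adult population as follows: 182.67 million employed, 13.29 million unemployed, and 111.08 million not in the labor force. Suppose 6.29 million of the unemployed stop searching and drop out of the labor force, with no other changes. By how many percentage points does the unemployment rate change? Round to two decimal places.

Initially, labor force = 182.67 + 13.29 = 195.96 million, so u = 13.29/195.96 = 6.78%.
After the change, unemployed and labor force both fall by 6.29 → E = 182.67, U = 7.00, labor force = 189.67 million.
New unemployment rate = 7.00 / 189.67 = 3.69%.
Change = 3.69% − 6.78% = −3.09 percentage points.

The unemployment rate changes by −3.09 percentage points.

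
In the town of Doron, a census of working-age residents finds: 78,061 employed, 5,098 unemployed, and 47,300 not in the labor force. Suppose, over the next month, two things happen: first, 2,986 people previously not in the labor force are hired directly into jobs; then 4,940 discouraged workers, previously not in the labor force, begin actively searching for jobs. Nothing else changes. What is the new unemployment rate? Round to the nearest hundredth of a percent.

New unemployment rate ≈ 11.02%.

Initially, labor force = 78,061 + 5,098 = 83,159, so u = 5,098/83,159 = 6.13%.
After the first change, employed and labor force both rise by 2,986; unemployed unchanged → E = 81,047, U = 5,098, labor force = 86,145.
After the second change, unemployed and labor force both rise by 4,940 → E = 81,047, U = 10,038, labor force = 91,085.
New unemployment rate = 10,038 / 91,085 = 11.02%.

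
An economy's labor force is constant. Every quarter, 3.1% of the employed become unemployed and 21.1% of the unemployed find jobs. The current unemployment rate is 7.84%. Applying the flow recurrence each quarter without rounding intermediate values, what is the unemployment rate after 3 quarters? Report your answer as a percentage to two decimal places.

Unemployment rate after three quarters ≈ 10.65%.

With a fixed labor force, u_{t+1} = u_t + s·(1−u_t) − f·u_t = u_t·(1−s−f) + s.
Here 1−s−f = 0.758 and s = 0.031.
u_1 = 0.078400 × 0.758 + 0.031 = 0.090427.
u_2 = 0.090427 × 0.758 + 0.031 = 0.099544.
u_3 = 0.099544 × 0.758 + 0.031 = 0.106454.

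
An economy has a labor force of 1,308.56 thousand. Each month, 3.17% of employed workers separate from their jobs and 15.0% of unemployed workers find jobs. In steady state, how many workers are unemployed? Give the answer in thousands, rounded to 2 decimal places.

About 228.30 thousand are unemployed in steady state.

Steady-state unemployment rate u* = s/(s+f) = 3.17/(3.17+15.0) = 0.174463.
Unemployed = u* × labor force = 0.174463 × 1,308.56 ≈ 228.30 thousand.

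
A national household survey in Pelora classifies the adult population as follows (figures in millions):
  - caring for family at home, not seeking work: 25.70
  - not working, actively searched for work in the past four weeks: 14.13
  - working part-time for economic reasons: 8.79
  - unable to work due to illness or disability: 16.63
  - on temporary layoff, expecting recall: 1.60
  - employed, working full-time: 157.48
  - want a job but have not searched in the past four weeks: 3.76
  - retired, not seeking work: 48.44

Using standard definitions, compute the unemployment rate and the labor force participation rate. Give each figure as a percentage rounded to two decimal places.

Unemployment rate ≈ 8.64%; labor force participation rate ≈ 65.82%.

Employed = 8.79 + 157.48 = 166.27 million (anyone who worked, including part-time for economic reasons, counts as employed).
Unemployed = 14.13 + 1.60 = 15.73 million (jobless and actively searching, or on temporary layoff).
Labor force = 166.27 + 15.73 = 182.00 million.
Not in labor force = 25.70 + 16.63 + 3.76 + 48.44 = 94.53 million (those not working and not actively searching are outside the labor force — including those who want a job but have given up searching).
Civilian working-age population = 182.00 + 94.53 = 276.53 million.
Unemployment rate = 15.73 / 182.00 = 8.64%.
Labor force participation rate = 182.00 / 276.53 = 65.82%.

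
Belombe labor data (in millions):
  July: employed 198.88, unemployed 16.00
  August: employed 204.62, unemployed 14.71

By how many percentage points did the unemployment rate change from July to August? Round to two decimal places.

The unemployment rate changed by −0.74 percentage points.

July: labor force = 198.88 + 16.00 = 214.88; u = 16.00/214.88 = 7.45%.
August: labor force = 204.62 + 14.71 = 219.33; u = 14.71/219.33 = 6.71%.
Change = 6.71% − 7.45% = −0.74 pp.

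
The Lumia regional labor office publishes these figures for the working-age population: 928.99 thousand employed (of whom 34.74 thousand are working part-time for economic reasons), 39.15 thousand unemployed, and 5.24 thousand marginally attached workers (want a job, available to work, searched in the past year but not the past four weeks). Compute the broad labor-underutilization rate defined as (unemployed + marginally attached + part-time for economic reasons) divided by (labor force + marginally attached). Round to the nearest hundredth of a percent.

Broad underutilization rate ≈ 8.13%.

Labor force = 928.99 + 39.15 = 968.14 thousand.
Numerator = 39.15 + 5.24 + 34.74 = 79.13 thousand.
Denominator = 968.14 + 5.24 = 973.38 thousand.
Broad rate = 79.13 / 973.38 = 8.13%.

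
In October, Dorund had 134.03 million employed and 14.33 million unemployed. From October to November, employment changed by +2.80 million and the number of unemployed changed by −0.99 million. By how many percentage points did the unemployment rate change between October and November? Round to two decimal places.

October: labor force = 134.03 + 14.33 = 148.36; u = 14.33/148.36 = 9.66%.
November: labor force = 136.83 + 13.34 = 150.17; u = 13.34/150.17 = 8.88%.
Change = 8.88% − 9.66% = −0.78 pp.

The unemployment rate changed by −0.78 percentage points.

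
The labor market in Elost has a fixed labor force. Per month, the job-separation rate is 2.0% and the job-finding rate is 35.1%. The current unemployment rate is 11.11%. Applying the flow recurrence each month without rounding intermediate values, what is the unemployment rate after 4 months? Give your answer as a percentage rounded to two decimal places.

With a fixed labor force, u_{t+1} = u_t + s·(1−u_t) − f·u_t = u_t·(1−s−f) + s.
Here 1−s−f = 0.629 and s = 0.020.
u_1 = 0.111100 × 0.629 + 0.020 = 0.089882.
u_2 = 0.089882 × 0.629 + 0.020 = 0.076536.
u_3 = 0.076536 × 0.629 + 0.020 = 0.068141.
u_4 = 0.068141 × 0.629 + 0.020 = 0.062861.

Unemployment rate after four months ≈ 6.29%.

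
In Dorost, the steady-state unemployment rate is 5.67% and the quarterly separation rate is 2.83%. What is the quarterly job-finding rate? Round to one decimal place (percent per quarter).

Job-finding rate ≈ 47.1% per quarter.

From u* = s/(s+f): f = s·(1−u)/u.
f = 2.83 × (1 − 0.0567) / 0.0567 = 2.6695 / 0.0567 ≈ 47.1% per quarter.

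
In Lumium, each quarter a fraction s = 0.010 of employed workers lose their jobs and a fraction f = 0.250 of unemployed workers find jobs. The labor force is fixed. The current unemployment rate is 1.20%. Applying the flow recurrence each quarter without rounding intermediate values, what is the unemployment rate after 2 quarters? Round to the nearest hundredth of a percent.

Unemployment rate after two quarters ≈ 2.40%.

With a fixed labor force, u_{t+1} = u_t + s·(1−u_t) − f·u_t = u_t·(1−s−f) + s.
Here 1−s−f = 0.740 and s = 0.010.
u_1 = 0.012000 × 0.740 + 0.010 = 0.018880.
u_2 = 0.018880 × 0.740 + 0.010 = 0.023971.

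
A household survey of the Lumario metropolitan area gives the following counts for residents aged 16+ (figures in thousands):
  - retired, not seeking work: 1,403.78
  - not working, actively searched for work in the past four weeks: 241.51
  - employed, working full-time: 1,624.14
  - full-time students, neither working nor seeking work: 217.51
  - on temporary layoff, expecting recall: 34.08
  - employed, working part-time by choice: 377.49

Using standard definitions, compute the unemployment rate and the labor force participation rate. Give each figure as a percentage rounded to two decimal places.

Employed = 1,624.14 + 377.49 = 2,001.63 thousand.
Unemployed = 241.51 + 34.08 = 275.59 thousand (jobless and actively searching, or on temporary layoff).
Labor force = 2,001.63 + 275.59 = 2,277.22 thousand.
Not in labor force = 1,403.78 + 217.51 = 1,621.29 thousand (those not working and not actively searching are outside the labor force).
Civilian working-age population = 2,277.22 + 1,621.29 = 3,898.51 thousand.
Unemployment rate = 275.59 / 2,277.22 = 12.10%.
Labor force participation rate = 2,277.22 / 3,898.51 = 58.41%.

Unemployment rate ≈ 12.10%; labor force participation rate ≈ 58.41%.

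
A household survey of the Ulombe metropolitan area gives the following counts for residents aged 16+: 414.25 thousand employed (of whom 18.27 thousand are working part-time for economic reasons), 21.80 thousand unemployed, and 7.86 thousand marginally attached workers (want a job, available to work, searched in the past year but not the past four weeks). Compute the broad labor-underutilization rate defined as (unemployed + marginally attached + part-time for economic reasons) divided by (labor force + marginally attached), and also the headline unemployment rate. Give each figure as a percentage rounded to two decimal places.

Labor force = 414.25 + 21.80 = 436.05 thousand.
Numerator = 21.80 + 7.86 + 18.27 = 47.93 thousand.
Denominator = 436.05 + 7.86 = 443.91 thousand.
Broad rate = 47.93 / 443.91 = 10.80%.
Headline unemployment rate = 21.80 / 436.05 = 5.00%.

Broad underutilization rate ≈ 10.80%; headline unemployment rate ≈ 5.00%.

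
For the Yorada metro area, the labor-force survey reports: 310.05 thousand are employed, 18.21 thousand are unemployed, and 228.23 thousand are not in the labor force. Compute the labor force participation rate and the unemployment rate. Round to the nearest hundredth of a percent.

Labor force = employed + unemployed = 310.05 + 18.21 = 328.26 thousand.
Working-age population = 328.26 + 228.23 = 556.49 thousand.
Unemployment rate = 18.21 / 328.26 = 5.55%.
Labor force participation rate = 328.26 / 556.49 = 58.99%.

Labor force participation rate ≈ 58.99%; unemployment rate ≈ 5.55%.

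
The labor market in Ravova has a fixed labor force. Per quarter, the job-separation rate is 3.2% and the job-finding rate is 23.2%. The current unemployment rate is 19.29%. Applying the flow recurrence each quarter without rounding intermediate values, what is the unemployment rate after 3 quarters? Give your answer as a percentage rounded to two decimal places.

With a fixed labor force, u_{t+1} = u_t + s·(1−u_t) − f·u_t = u_t·(1−s−f) + s.
Here 1−s−f = 0.736 and s = 0.032.
u_1 = 0.192900 × 0.736 + 0.032 = 0.173974.
u_2 = 0.173974 × 0.736 + 0.032 = 0.160045.
u_3 = 0.160045 × 0.736 + 0.032 = 0.149793.

Unemployment rate after three quarters ≈ 14.98%.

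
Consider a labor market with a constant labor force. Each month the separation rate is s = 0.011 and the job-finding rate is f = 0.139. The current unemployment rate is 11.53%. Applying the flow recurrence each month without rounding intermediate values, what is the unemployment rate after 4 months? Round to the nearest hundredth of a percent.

With a fixed labor force, u_{t+1} = u_t + s·(1−u_t) − f·u_t = u_t·(1−s−f) + s.
Here 1−s−f = 0.850 and s = 0.011.
u_1 = 0.115300 × 0.850 + 0.011 = 0.109005.
u_2 = 0.109005 × 0.850 + 0.011 = 0.103654.
u_3 = 0.103654 × 0.850 + 0.011 = 0.099106.
u_4 = 0.099106 × 0.850 + 0.011 = 0.095240.

Unemployment rate after four months ≈ 9.52%.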